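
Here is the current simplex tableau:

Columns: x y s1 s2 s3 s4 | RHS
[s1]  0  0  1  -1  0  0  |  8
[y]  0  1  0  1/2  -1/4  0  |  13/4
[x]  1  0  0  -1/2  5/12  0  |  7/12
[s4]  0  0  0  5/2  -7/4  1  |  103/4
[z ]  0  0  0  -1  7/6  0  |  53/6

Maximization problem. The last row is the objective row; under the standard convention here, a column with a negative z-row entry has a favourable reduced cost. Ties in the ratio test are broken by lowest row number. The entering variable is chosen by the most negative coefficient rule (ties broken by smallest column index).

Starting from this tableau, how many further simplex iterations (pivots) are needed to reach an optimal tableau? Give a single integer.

pivot: s2 in, y out → z = 46/3
No improving column remains; optimal.

1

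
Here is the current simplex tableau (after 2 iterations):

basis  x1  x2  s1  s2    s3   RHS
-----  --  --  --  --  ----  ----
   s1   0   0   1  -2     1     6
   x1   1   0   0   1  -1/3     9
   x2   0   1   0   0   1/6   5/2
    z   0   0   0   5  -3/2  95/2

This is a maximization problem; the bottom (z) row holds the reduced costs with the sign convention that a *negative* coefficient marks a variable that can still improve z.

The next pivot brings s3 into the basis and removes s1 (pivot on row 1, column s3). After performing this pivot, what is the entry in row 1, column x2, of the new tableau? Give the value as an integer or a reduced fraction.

Pivot element is row 1, column s3: 1.
Normalize row 1: new (row 1, x2) = 0/1 = 0.
Row 1 is the pivot row, so the entry is 0.

0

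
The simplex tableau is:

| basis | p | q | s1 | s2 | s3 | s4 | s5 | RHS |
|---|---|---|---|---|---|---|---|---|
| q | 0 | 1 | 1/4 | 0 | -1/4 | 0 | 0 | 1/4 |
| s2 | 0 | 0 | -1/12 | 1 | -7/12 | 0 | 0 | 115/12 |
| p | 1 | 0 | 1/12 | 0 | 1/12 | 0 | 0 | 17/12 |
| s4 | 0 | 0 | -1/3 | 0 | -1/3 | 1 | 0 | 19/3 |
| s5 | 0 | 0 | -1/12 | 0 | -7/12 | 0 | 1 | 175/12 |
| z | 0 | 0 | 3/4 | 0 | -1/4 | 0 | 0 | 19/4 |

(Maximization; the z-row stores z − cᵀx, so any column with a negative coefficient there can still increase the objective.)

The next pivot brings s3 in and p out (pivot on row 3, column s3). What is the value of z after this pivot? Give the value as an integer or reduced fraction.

9

Minimum ratio for s3: (17/12)/(1/12) = 17.
z changes by −(z-row coeff of s3)·ratio = −(-1/4)·17 = 17/4.
New z = 19/4 + (17/4) = 9.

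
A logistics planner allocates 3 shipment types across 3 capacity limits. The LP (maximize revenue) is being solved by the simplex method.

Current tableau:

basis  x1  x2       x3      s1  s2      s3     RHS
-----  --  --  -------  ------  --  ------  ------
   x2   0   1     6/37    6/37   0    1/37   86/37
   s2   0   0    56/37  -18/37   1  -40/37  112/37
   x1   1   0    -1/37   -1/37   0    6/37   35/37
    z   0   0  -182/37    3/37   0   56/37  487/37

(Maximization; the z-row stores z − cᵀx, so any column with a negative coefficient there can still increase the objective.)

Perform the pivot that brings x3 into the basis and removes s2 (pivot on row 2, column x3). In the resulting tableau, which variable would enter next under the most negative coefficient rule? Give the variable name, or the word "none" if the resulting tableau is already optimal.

Pivot element 56/37. New z-row = old z-row − (-182/37)·(row 2/(56/37)).
Updated z-row coefficients: x1: 0, x2: 0, x3: 0, s1: -3/2, s2: 13/4, s3: -2.
The most negative is -2 in column s3, so s3 would enter next.

s3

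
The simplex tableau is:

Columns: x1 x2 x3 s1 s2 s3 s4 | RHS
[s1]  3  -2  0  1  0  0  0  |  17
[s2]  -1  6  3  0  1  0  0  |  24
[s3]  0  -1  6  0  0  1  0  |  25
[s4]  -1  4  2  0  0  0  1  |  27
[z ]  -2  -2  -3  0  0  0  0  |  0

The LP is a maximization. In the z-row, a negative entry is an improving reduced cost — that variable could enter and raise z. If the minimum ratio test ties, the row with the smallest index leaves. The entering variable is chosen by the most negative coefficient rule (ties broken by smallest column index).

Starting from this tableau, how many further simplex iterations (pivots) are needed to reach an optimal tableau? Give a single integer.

pivot: x3 in, s3 out → z = 25/2
pivot: x2 in, s2 out → z = 220/13
pivot: x1 in, s1 out → z = 1229/35
No improving column remains; optimal.

3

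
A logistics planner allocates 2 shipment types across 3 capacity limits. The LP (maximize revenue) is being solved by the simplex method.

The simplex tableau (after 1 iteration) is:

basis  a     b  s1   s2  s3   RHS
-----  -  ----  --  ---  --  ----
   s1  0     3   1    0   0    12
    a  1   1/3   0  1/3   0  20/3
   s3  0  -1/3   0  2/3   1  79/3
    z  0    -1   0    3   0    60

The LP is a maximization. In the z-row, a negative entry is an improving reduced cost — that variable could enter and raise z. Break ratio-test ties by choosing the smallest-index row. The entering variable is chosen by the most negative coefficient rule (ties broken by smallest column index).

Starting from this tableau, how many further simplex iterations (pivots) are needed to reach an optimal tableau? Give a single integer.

pivot: b in, s1 out → z = 64
No improving column remains; optimal.

1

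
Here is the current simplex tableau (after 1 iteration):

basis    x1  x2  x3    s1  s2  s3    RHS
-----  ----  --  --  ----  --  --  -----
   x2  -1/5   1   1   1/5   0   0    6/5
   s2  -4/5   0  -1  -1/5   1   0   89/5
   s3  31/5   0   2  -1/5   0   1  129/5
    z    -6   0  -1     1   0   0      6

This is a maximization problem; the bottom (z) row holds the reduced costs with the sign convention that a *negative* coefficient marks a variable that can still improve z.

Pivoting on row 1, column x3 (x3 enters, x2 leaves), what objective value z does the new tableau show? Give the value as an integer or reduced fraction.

Minimum ratio for x3: (6/5)/1 = 6/5.
z changes by −(z-row coeff of x3)·ratio = −(-1)·(6/5) = 6/5.
New z = 6 + (6/5) = 36/5.

36/5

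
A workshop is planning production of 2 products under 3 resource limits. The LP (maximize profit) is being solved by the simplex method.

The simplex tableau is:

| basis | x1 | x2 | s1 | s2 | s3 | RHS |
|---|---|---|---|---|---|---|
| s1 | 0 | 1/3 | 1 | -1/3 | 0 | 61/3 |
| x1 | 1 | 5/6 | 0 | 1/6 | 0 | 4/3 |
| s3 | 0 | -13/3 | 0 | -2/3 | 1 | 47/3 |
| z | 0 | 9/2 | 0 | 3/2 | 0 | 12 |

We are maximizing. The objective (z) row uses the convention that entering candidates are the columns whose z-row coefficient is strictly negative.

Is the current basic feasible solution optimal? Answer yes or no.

yes

No objective-row coefficient is strictly negative, so no entering variable exists; the tableau is optimal.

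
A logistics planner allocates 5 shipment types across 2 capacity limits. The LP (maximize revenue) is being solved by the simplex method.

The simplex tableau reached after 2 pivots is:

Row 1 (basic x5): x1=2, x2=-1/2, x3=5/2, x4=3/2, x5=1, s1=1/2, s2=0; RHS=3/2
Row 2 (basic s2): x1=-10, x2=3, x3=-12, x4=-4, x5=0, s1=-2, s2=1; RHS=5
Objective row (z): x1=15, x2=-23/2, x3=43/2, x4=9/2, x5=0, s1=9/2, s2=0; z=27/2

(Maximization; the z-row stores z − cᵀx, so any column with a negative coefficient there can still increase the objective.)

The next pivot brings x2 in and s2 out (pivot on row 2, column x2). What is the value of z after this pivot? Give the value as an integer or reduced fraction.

Minimum ratio for x2: 5/3 = 5/3.
z changes by −(z-row coeff of x2)·ratio = −(-23/2)·(5/3) = 115/6.
New z = 27/2 + (115/6) = 98/3.

98/3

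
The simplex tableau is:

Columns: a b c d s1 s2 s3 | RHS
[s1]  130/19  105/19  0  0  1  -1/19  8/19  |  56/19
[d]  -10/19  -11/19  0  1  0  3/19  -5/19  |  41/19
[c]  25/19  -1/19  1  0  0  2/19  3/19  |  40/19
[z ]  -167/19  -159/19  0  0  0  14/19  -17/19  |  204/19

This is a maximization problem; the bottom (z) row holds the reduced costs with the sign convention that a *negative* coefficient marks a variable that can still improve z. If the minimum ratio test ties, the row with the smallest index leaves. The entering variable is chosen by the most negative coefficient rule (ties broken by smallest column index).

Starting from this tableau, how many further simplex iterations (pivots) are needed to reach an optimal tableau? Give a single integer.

3

pivot: a in, s1 out → z = 944/65
pivot: b in, a out → z = 76/5
pivot: s3 in, b out → z = 17
No improving column remains; optimal.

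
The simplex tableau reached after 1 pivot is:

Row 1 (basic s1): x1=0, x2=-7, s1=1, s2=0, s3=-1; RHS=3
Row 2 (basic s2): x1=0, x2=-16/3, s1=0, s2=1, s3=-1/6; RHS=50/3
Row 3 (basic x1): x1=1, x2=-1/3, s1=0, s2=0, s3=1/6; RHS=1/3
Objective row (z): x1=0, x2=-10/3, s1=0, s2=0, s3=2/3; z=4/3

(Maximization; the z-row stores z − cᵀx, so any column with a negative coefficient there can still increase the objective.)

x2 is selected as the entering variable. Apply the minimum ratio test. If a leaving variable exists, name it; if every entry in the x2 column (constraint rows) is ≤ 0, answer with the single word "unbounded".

x2-column entries: row 1: -7, row 2: -16/3, row 3: -1/3. All ≤ 0, so x2 can increase without bound; the LP is unbounded in this direction.

unbounded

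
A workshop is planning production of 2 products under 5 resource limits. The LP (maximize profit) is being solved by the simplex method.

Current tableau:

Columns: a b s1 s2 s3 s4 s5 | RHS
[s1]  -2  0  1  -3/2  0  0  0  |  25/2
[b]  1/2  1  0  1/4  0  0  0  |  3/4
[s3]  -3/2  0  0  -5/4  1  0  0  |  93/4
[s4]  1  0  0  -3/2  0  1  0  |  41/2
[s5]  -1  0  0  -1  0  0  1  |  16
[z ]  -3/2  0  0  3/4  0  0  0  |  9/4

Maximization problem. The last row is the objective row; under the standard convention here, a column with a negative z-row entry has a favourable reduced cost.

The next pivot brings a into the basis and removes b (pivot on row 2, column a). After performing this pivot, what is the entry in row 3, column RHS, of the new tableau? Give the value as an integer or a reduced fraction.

Pivot element is row 2, column a: 1/2.
Normalize row 2: new (row 2, RHS) = (3/4)/(1/2) = 3/2.
row 3 ← row 3 − (-3/2)·(new row 2): 93/4 − (-3/2)·(3/2) = 51/2.

51/2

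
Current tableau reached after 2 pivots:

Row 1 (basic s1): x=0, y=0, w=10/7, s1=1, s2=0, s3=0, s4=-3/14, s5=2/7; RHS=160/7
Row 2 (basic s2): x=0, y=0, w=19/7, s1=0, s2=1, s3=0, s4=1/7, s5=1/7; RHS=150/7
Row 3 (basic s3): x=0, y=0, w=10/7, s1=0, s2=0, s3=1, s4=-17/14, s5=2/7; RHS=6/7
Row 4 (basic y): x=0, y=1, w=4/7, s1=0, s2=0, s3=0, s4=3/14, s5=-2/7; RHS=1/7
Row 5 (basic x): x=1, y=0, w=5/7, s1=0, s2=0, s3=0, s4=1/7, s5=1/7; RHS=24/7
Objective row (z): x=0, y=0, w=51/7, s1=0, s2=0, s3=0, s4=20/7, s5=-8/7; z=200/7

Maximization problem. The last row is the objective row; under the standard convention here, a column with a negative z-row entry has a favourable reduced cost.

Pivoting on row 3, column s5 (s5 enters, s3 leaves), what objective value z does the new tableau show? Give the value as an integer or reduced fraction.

Minimum ratio for s5: (6/7)/(2/7) = 3.
z changes by −(z-row coeff of s5)·ratio = −(-8/7)·3 = 24/7.
New z = 200/7 + (24/7) = 32.

32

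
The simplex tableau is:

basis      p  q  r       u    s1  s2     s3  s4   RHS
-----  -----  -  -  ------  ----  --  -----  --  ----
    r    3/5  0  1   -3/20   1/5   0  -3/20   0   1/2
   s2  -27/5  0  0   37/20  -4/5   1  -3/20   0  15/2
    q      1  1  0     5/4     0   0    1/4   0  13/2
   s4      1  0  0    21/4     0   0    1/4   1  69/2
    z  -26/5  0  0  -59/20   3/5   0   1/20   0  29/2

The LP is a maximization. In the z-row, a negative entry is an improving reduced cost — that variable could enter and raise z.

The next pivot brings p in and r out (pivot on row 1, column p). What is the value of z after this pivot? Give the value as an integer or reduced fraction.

113/6

Minimum ratio for p: (1/2)/(3/5) = 5/6.
z changes by −(z-row coeff of p)·ratio = −(-26/5)·(5/6) = 13/3.
New z = 29/2 + (13/3) = 113/6.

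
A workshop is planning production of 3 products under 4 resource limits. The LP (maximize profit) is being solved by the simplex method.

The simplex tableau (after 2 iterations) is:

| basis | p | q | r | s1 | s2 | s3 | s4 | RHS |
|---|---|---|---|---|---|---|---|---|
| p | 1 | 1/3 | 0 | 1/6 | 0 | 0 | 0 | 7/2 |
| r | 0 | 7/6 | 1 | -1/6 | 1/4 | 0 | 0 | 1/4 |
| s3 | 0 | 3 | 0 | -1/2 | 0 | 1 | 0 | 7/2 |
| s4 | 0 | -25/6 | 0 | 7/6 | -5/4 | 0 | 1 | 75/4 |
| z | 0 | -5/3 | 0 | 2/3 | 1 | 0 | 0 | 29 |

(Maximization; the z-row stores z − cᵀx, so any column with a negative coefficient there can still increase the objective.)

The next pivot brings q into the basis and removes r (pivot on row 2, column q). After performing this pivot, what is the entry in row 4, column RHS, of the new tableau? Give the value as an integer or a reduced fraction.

275/14

Pivot element is row 2, column q: 7/6.
Normalize row 2: new (row 2, RHS) = (1/4)/(7/6) = 3/14.
row 4 ← row 4 − (-25/6)·(new row 2): 75/4 − (-25/6)·(3/14) = 275/14.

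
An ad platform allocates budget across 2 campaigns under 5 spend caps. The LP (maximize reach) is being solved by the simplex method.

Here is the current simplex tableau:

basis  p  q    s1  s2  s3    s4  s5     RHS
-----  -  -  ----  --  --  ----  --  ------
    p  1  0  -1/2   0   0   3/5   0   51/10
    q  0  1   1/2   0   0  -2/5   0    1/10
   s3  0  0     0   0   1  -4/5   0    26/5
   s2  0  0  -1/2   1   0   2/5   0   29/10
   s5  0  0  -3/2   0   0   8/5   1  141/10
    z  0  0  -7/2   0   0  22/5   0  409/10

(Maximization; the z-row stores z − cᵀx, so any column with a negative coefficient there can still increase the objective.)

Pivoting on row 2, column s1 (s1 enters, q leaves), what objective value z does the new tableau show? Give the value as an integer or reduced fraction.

208/5

Minimum ratio for s1: (1/10)/(1/2) = 1/5.
z changes by −(z-row coeff of s1)·ratio = −(-7/2)·(1/5) = 7/10.
New z = 409/10 + (7/10) = 208/5.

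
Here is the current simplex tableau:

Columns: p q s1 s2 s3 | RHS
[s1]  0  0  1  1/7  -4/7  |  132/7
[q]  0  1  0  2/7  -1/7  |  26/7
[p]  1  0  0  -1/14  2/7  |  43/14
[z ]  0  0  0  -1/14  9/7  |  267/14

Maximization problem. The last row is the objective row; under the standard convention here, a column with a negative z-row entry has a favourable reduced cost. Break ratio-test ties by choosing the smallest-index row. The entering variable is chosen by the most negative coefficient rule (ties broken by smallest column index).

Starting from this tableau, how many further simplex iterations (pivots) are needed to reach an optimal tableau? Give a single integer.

1

pivot: s2 in, q out → z = 20
No improving column remains; optimal.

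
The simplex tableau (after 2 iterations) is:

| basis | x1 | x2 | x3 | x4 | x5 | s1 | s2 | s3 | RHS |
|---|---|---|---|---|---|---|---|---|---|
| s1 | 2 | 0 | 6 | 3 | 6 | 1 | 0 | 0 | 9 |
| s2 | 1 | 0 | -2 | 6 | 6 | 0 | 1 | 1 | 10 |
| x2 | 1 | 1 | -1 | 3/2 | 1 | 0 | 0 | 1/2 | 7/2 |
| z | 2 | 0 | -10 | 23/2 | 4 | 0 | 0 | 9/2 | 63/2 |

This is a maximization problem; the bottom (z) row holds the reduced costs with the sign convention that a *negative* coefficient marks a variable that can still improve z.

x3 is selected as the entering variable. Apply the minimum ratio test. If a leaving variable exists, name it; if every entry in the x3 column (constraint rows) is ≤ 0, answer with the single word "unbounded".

Ratios: row 1 (s1): 9/6 = 3/2; row 2 (s2): entry -2 ≤ 0, skip; row 3 (x2): entry -1 ≤ 0, skip.
Minimum ratio is in the s1 row, so s1 leaves.

s1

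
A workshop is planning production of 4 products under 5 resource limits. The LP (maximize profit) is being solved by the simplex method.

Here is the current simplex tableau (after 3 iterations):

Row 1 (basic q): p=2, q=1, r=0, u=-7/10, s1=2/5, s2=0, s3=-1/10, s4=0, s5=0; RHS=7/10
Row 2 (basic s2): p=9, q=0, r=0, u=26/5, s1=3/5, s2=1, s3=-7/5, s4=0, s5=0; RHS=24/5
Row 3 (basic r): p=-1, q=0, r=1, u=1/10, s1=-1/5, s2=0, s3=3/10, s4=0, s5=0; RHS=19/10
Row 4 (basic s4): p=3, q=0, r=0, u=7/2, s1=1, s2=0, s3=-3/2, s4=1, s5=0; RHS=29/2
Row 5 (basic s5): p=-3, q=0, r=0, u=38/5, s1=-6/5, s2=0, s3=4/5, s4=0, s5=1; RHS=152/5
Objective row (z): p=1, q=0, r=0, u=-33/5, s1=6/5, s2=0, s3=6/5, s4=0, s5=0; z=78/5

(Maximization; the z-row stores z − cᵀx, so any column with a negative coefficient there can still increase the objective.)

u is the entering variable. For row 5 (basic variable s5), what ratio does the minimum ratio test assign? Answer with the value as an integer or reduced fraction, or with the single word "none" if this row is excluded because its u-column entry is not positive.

Ratio = RHS / (u entry) = (152/5) / (38/5) = 4.

4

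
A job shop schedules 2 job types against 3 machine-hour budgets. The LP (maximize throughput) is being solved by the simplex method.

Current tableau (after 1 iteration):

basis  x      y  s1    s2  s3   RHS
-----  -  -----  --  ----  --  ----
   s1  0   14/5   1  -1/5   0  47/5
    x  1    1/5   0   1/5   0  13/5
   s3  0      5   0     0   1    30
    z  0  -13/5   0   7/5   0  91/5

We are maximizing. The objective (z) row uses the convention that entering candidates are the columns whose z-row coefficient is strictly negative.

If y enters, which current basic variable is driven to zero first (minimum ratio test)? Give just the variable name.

s1

Ratios: row 1 (s1): (47/5)/(14/5) = 47/14; row 2 (x): (13/5)/(1/5) = 13; row 3 (s3): 30/5 = 6.
Minimum ratio 47/14 is in the s1 row, so s1 leaves.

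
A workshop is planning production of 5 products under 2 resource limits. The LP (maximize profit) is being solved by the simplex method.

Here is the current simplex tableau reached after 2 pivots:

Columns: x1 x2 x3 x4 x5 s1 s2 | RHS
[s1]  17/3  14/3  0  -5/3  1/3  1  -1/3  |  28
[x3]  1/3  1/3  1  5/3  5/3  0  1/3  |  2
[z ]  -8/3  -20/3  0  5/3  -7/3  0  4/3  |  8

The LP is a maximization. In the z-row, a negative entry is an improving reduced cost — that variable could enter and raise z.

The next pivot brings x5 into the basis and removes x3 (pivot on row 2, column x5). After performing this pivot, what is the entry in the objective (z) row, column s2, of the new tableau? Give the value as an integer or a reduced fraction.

9/5

Pivot element is row 2, column x5: 5/3.
Normalize row 2: new (row 2, s2) = (1/3)/(5/3) = 1/5.
z-row ← z-row − (-7/3)·(new row 2): 4/3 − (-7/3)·(1/5) = 9/5.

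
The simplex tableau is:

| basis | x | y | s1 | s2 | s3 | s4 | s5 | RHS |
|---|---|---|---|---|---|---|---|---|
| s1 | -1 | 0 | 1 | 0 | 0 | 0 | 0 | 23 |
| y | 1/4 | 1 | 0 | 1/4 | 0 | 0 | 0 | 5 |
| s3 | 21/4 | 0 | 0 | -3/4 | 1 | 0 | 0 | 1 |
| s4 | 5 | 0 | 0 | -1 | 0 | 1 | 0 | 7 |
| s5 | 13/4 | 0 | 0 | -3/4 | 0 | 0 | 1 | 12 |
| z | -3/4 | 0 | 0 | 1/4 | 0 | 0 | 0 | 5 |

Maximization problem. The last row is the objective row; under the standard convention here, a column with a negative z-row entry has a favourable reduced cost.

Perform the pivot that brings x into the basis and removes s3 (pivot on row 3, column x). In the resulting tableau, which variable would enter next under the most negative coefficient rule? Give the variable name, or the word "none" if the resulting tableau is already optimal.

Pivot element 21/4. New z-row = old z-row − (-3/4)·(row 3/(21/4)).
Updated z-row coefficients: x: 0, y: 0, s1: 0, s2: 1/7, s3: 1/7, s4: 0, s5: 0.
No coefficient is strictly negative; the tableau after this pivot is optimal.

none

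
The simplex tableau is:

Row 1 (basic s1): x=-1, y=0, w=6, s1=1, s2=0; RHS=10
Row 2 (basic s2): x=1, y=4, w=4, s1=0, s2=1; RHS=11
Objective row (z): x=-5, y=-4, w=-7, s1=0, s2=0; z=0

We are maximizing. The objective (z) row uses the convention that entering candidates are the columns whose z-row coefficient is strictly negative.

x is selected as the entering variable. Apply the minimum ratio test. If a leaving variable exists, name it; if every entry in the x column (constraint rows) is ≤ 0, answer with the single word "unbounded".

Ratios: row 1 (s1): entry -1 ≤ 0, skip; row 2 (s2): 11/1 = 11.
Minimum ratio is in the s2 row, so s2 leaves.

s2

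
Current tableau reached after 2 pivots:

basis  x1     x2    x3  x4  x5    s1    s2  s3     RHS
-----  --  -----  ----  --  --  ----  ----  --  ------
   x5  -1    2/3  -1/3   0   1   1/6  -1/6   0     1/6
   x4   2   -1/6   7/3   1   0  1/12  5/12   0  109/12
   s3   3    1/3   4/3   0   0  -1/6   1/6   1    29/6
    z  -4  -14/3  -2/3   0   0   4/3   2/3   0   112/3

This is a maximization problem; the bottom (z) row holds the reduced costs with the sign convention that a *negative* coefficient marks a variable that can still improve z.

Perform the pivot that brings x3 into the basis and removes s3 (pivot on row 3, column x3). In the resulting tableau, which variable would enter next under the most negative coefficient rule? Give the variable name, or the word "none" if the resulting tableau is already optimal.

Pivot element 4/3. New z-row = old z-row − (-2/3)·(row 3/(4/3)).
Updated z-row coefficients: x1: -5/2, x2: -9/2, x3: 0, x4: 0, x5: 0, s1: 5/4, s2: 3/4, s3: 1/2.
The most negative is -9/2 in column x2, so x2 would enter next.

x2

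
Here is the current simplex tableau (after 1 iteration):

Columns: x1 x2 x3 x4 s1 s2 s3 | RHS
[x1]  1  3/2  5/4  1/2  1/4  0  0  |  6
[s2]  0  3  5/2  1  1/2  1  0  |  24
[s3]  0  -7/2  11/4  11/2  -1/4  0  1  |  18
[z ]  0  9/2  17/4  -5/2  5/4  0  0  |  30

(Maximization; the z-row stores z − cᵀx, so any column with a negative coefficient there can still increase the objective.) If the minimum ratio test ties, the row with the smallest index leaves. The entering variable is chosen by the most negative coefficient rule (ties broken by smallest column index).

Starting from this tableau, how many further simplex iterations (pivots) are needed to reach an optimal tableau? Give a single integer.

1

pivot: x4 in, s3 out → z = 420/11
No improving column remains; optimal.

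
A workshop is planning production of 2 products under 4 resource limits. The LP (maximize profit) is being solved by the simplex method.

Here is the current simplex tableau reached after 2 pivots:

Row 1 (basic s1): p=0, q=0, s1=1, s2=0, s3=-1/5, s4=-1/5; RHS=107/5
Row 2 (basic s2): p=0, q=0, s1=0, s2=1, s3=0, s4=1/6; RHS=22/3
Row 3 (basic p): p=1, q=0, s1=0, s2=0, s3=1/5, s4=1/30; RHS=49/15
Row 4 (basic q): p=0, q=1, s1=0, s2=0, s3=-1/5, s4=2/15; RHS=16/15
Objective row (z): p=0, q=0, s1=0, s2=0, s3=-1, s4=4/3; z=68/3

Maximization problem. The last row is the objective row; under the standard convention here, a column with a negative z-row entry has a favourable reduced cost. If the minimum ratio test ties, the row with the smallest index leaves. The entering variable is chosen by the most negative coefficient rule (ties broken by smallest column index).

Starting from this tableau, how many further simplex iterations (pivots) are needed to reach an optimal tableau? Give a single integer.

pivot: s3 in, p out → z = 39
No improving column remains; optimal.

1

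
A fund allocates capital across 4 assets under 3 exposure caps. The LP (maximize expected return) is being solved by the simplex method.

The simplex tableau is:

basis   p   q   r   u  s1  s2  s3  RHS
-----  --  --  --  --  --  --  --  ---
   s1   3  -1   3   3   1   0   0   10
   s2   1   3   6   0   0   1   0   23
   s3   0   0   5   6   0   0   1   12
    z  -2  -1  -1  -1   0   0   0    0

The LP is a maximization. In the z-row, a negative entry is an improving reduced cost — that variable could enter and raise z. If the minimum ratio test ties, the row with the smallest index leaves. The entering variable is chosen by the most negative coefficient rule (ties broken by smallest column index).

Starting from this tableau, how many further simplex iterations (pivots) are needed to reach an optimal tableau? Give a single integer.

2

pivot: p in, s1 out → z = 20/3
pivot: q in, s2 out → z = 33/2
No improving column remains; optimal.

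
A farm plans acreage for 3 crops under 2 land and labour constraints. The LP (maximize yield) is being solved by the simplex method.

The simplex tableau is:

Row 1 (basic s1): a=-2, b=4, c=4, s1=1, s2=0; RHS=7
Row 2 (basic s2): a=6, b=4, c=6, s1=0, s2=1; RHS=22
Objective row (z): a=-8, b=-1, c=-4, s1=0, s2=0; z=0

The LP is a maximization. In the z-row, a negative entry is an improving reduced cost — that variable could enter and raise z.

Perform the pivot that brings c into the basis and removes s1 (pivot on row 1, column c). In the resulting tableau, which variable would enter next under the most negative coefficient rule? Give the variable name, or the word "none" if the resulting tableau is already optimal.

Pivot element 4. New z-row = old z-row − (-4)·(row 1/4).
Updated z-row coefficients: a: -10, b: 3, c: 0, s1: 1, s2: 0.
The most negative is -10 in column a, so a would enter next.

a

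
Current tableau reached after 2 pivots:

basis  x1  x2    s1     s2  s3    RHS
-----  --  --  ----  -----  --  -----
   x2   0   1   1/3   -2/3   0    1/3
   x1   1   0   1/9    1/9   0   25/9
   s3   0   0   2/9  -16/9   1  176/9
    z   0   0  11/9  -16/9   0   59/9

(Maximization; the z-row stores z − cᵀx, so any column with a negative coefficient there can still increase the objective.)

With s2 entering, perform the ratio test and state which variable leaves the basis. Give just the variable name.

x1

Ratios: row 1 (x2): entry -2/3 ≤ 0, skip; row 2 (x1): (25/9)/(1/9) = 25; row 3 (s3): entry -16/9 ≤ 0, skip.
Minimum ratio 25 is in the x1 row, so x1 leaves.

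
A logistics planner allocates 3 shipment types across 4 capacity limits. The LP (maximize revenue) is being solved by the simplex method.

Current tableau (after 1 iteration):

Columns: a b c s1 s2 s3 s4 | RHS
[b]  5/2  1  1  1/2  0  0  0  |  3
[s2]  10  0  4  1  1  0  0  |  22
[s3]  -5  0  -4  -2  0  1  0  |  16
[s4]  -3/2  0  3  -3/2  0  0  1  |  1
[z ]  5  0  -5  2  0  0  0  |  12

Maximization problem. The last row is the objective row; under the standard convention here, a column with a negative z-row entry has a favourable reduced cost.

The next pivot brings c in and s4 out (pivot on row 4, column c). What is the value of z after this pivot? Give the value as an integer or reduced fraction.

Minimum ratio for c: 1/3 = 1/3.
z changes by −(z-row coeff of c)·ratio = −(-5)·(1/3) = 5/3.
New z = 12 + (5/3) = 41/3.

41/3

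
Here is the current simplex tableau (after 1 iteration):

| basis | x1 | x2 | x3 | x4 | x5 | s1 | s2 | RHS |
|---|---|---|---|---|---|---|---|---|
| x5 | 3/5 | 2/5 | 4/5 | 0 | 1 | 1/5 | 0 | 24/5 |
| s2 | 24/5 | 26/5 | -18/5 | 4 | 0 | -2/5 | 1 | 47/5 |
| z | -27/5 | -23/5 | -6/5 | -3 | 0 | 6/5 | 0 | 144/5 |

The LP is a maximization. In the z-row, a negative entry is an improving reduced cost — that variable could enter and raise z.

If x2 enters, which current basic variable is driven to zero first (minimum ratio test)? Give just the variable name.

s2

Ratios: row 1 (x5): (24/5)/(2/5) = 12; row 2 (s2): (47/5)/(26/5) = 47/26.
Minimum ratio 47/26 is in the s2 row, so s2 leaves.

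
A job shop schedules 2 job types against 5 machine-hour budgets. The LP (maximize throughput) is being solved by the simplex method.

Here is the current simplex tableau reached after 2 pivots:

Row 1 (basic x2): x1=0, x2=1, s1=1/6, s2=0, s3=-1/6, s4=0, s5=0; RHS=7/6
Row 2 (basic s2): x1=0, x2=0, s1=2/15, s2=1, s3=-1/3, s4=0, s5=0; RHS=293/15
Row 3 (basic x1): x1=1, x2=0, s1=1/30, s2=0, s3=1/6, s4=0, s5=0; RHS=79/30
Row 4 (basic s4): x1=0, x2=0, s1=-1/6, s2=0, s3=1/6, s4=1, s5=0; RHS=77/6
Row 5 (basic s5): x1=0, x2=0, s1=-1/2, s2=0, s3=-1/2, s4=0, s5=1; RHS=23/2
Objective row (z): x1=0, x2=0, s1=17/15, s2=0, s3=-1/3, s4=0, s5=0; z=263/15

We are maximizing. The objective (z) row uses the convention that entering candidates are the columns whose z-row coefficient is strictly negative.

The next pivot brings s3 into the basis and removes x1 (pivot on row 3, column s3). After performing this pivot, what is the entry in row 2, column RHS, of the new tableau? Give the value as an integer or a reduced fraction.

124/5

Pivot element is row 3, column s3: 1/6.
Normalize row 3: new (row 3, RHS) = (79/30)/(1/6) = 79/5.
row 2 ← row 2 − (-1/3)·(new row 3): 293/15 − (-1/3)·(79/5) = 124/5.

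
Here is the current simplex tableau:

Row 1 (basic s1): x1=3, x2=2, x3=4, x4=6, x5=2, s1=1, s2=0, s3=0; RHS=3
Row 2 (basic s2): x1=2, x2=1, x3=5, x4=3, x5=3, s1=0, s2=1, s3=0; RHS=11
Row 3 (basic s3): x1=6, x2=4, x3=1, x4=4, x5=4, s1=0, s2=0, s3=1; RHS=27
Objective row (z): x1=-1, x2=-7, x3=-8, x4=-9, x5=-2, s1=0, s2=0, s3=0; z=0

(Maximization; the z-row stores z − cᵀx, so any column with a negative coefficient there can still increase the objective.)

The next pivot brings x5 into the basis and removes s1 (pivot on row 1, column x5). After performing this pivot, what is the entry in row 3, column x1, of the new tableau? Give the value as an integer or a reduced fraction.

0

Pivot element is row 1, column x5: 2.
Normalize row 1: new (row 1, x1) = 3/2 = 3/2.
row 3 ← row 3 − 4·(new row 1): 6 − 4·(3/2) = 0.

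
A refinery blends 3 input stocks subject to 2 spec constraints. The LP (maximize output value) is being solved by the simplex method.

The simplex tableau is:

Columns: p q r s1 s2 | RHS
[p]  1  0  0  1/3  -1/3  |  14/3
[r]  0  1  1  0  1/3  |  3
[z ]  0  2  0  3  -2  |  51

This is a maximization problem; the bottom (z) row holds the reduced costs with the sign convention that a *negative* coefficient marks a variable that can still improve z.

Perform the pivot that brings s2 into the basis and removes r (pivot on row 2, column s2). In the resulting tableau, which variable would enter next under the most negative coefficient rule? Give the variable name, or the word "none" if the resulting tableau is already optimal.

none

Pivot element 1/3. New z-row = old z-row − (-2)·(row 2/(1/3)).
Updated z-row coefficients: p: 0, q: 8, r: 6, s1: 3, s2: 0.
No coefficient is strictly negative; the tableau after this pivot is optimal.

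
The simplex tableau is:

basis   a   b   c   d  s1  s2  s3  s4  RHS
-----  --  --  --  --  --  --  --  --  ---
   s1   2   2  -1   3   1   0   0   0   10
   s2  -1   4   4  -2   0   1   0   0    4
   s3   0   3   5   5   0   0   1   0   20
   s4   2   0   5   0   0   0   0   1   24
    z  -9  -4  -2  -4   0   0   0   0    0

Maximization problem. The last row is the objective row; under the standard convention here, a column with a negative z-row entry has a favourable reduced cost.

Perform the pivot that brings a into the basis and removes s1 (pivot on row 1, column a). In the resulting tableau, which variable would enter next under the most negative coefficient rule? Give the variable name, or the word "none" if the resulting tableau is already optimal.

c

Pivot element 2. New z-row = old z-row − (-9)·(row 1/2).
Updated z-row coefficients: a: 0, b: 5, c: -13/2, d: 19/2, s1: 9/2, s2: 0, s3: 0, s4: 0.
The most negative is -13/2 in column c, so c would enter next.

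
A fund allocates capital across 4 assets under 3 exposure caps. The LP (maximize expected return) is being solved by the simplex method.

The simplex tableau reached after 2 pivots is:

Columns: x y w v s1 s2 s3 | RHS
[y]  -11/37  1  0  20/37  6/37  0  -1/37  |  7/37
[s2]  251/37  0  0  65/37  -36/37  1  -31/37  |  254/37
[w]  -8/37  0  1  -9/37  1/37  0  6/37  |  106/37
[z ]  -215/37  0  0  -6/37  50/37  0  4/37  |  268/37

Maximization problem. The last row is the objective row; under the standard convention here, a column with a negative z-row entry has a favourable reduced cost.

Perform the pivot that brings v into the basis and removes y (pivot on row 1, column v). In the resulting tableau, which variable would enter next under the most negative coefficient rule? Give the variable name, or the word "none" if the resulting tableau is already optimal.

x

Pivot element 20/37. New z-row = old z-row − (-6/37)·(row 1/(20/37)).
Updated z-row coefficients: x: -59/10, y: 3/10, w: 0, v: 0, s1: 7/5, s2: 0, s3: 1/10.
The most negative is -59/10 in column x, so x would enter next.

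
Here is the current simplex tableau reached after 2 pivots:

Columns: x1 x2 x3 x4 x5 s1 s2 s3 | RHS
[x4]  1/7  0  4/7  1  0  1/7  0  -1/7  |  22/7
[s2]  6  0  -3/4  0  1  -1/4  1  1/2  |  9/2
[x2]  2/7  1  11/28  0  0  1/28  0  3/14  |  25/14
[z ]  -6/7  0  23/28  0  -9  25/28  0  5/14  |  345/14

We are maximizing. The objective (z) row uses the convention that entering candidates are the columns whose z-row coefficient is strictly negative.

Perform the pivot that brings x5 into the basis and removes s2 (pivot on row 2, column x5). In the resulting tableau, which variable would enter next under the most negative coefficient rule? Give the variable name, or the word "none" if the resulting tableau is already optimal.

x3

Pivot element 1. New z-row = old z-row − (-9)·(row 2/1).
Updated z-row coefficients: x1: 372/7, x2: 0, x3: -83/14, x4: 0, x5: 0, s1: -19/14, s2: 9, s3: 34/7.
The most negative is -83/14 in column x3, so x3 would enter next.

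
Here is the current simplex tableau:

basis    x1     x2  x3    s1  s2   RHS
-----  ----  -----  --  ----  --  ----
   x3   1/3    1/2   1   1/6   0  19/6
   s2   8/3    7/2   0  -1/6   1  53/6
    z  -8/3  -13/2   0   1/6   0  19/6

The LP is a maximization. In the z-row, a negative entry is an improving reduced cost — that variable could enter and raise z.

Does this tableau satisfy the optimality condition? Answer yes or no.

no

Column x1 has objective-row coefficient -8/3, which is negative; an improving pivot exists, so not yet optimal.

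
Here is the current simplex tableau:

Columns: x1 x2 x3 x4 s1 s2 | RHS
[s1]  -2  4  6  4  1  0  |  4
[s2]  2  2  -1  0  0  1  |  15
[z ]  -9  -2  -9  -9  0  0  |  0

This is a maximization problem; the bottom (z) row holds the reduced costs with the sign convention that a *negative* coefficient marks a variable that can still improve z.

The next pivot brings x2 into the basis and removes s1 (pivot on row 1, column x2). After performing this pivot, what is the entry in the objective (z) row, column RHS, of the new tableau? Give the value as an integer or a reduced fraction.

2

Pivot element is row 1, column x2: 4.
Normalize row 1: new (row 1, RHS) = 4/4 = 1.
z-row ← z-row − (-2)·(new row 1): 0 − (-2)·1 = 2.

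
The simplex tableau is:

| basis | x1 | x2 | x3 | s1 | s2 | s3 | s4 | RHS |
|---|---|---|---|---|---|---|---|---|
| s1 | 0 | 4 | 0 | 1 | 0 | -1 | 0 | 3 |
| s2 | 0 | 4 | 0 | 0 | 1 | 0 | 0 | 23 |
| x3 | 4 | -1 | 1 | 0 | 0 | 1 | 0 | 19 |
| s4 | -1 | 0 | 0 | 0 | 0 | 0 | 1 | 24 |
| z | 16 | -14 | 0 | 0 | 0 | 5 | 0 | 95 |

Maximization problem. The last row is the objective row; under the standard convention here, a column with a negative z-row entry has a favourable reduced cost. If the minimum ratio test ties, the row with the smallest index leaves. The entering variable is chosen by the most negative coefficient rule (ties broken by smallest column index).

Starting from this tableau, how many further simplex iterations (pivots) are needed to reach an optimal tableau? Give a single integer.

1

pivot: x2 in, s1 out → z = 211/2
No improving column remains; optimal.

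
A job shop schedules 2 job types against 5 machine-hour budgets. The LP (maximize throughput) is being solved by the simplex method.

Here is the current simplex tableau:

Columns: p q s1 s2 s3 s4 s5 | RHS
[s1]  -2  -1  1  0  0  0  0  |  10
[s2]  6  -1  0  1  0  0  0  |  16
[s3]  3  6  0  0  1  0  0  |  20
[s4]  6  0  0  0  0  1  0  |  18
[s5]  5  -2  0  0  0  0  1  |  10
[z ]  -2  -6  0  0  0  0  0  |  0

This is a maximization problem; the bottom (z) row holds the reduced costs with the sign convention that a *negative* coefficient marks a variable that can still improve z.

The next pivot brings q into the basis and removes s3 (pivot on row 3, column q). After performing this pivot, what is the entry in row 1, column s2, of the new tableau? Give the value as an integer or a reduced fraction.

Pivot element is row 3, column q: 6.
Normalize row 3: new (row 3, s2) = 0/6 = 0.
row 1 ← row 1 − (-1)·(new row 3): 0 − (-1)·0 = 0.

0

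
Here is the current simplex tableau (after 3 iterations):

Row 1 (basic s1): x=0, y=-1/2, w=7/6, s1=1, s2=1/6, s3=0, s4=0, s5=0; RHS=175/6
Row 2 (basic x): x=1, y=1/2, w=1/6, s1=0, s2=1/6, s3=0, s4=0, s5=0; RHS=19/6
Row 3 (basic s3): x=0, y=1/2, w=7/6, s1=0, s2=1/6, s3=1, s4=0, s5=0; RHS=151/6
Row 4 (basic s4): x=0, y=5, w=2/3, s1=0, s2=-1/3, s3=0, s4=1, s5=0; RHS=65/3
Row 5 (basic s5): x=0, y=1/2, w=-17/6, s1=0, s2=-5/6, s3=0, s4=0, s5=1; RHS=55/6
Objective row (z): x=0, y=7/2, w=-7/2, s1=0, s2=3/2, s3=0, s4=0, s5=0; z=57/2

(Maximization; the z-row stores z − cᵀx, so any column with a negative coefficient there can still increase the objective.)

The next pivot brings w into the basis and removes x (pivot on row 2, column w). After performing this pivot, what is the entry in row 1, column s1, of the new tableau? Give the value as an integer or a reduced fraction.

1

Pivot element is row 2, column w: 1/6.
Normalize row 2: new (row 2, s1) = 0/(1/6) = 0.
row 1 ← row 1 − (7/6)·(new row 2): 1 − (7/6)·0 = 1.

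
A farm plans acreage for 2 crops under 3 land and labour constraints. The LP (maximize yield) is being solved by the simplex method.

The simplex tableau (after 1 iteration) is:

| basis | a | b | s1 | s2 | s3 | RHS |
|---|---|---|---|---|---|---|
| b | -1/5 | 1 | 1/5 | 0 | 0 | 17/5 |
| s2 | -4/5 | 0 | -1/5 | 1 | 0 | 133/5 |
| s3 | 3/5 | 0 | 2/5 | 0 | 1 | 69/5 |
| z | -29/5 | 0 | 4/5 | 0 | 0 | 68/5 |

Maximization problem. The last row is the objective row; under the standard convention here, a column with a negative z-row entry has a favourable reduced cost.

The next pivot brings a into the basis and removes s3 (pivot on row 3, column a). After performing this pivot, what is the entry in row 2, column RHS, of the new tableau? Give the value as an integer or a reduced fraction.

45

Pivot element is row 3, column a: 3/5.
Normalize row 3: new (row 3, RHS) = (69/5)/(3/5) = 23.
row 2 ← row 2 − (-4/5)·(new row 3): 133/5 − (-4/5)·23 = 45.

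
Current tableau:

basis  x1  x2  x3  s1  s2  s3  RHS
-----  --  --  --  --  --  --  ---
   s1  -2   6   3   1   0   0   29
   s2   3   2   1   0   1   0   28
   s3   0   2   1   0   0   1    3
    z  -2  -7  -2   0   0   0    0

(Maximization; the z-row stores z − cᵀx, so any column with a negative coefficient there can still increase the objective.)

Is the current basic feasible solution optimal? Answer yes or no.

Column x1 has objective-row coefficient -2, which is negative; an improving pivot exists, so not yet optimal.

no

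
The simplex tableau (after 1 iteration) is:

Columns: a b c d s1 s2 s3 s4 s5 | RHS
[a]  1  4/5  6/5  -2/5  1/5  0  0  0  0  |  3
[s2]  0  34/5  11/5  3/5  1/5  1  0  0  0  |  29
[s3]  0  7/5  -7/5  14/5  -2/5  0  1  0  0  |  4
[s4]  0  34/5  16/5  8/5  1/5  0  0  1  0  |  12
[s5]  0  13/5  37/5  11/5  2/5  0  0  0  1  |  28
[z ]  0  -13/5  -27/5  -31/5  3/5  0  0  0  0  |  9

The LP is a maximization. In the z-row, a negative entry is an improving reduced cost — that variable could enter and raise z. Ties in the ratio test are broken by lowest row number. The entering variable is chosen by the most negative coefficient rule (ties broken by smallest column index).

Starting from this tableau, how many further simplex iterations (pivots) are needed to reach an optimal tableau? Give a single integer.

pivot: d in, s3 out → z = 125/7
pivot: c in, s4 out → z = 77/2
No improving column remains; optimal.

2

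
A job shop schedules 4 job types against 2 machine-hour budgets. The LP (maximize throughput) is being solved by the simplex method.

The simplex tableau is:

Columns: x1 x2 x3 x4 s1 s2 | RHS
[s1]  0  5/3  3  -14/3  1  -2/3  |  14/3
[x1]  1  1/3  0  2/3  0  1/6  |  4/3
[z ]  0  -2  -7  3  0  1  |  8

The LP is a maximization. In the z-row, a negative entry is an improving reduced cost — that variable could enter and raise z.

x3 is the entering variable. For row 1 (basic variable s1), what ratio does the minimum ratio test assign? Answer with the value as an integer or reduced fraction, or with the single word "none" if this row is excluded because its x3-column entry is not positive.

Ratio = RHS / (x3 entry) = (14/3) / 3 = 14/9.

14/9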